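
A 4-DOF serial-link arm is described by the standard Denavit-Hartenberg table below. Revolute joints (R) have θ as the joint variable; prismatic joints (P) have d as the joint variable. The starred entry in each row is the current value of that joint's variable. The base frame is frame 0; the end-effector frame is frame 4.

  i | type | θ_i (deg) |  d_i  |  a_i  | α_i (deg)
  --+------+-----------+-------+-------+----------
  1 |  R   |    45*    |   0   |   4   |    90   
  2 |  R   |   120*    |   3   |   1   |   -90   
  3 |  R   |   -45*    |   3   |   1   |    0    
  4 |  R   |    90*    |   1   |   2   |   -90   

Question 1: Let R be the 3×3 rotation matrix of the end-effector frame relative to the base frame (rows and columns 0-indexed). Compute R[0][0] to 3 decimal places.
End-effector x-axis (col 0 of R) = (-0.7500,0.2500,0.6124)
R[0][0] = -0.7500

-0.750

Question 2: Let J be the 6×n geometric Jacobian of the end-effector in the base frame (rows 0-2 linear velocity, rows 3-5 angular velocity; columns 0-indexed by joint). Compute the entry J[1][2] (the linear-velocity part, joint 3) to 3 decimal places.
axis z_2 = (-0.6124,-0.6124,-0.5000); lever o_n−o_2 = (-3.6995,-2.6995,-0.1629)
cross product → J_v[:, 2] = (-1.2500,1.7500,-0.6124)
J_ω[:, 2] = z_2
entry J[1][2] = 1.7500

1.750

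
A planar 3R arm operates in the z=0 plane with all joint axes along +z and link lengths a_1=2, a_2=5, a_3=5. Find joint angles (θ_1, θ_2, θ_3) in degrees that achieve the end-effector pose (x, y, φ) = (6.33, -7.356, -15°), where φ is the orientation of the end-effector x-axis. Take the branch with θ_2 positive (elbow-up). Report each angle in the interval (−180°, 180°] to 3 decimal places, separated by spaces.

wrist centre = target − a_3·(cos φ, sin φ) = (1.5004, -6.0619)
cos θ_2 = (38.9978−2²−5²)/(2·2·5) = 0.4999; θ_2 = 60.0073° (elbow-up)
β = atan2(-6.0619,1.5004) = -76.0982°; ψ = atan2(4.3304,4.4995) = 43.9035°
θ_1 = β − ψ = -120.0017°
θ_3 = φ − θ_1 − θ_2 = 44.9944° (wrapped to (-180°,180°])

-120.002 60.007 44.994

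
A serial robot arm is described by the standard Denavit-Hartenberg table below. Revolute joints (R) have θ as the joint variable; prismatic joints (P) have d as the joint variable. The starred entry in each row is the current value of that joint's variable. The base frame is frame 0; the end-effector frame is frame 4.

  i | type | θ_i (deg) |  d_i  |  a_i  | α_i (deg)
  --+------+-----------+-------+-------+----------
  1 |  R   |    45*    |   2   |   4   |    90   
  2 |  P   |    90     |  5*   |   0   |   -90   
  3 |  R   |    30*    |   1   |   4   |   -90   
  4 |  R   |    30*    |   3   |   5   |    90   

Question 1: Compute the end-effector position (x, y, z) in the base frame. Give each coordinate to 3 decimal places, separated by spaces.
after link 1: o_1 = (2.8284, 2.8284, 2.0000)
after link 2: o_2 = (6.3640, -0.7071, 2.0000)
after link 3: o_3 = (4.2426, -0.0000, 5.4641)
after link 4: o_4 = (2.6424, 5.1358, 7.7141)

2.642 5.136 7.714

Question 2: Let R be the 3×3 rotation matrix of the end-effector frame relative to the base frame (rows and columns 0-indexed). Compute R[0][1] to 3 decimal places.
End-effector y-axis (col 1 of R) = (-0.6124,0.6124,-0.5000)
R[0][1] = -0.6124

-0.612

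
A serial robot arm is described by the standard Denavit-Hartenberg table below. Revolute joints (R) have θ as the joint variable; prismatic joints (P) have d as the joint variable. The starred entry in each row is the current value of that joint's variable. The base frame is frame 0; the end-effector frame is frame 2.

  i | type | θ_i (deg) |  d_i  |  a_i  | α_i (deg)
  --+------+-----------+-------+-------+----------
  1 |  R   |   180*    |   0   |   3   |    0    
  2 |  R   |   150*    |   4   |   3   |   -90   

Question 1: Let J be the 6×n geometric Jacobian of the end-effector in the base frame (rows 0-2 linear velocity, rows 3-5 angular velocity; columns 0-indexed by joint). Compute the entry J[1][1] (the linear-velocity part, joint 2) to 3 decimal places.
2.598

axis z_1 = (0.0000,0.0000,1.0000); lever o_n−o_1 = (2.5981,-1.5000,4.0000)
cross product → J_v[:, 1] = (1.5000,2.5981,-0.0000)
J_ω[:, 1] = z_1
entry J[1][1] = 2.5981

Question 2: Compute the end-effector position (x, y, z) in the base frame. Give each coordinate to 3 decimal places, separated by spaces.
-0.402 -1.500 4.000

after link 1: o_1 = (-3.0000, 0.0000, 0.0000)
after link 2: o_2 = (-0.4019, -1.5000, 4.0000)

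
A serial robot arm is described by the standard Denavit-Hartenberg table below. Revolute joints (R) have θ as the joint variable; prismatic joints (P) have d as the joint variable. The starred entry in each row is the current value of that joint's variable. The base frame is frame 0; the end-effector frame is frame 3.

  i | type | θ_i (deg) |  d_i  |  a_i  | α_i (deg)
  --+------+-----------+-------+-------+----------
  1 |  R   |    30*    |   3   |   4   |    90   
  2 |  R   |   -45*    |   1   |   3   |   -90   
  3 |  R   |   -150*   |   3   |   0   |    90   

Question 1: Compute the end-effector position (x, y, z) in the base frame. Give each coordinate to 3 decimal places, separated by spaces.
7.638 3.255 3.000

after link 1: o_1 = (3.4641, 2.0000, 3.0000)
after link 2: o_2 = (5.8012, 2.1946, 0.8787)
after link 3: o_3 = (7.6383, 3.2553, 3.0000)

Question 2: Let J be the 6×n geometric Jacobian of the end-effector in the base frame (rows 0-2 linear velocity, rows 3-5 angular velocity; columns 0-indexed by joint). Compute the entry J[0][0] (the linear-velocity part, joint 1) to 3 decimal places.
-3.255

axis z_0 = ẑ; lever o_n−o_0 = (7.6383,3.2553,3.0000)
cross product → J_v[:, 0] = (-3.2553,7.6383,0.0000)
J_ω[:, 0] = z_0
entry J[0][0] = -3.2553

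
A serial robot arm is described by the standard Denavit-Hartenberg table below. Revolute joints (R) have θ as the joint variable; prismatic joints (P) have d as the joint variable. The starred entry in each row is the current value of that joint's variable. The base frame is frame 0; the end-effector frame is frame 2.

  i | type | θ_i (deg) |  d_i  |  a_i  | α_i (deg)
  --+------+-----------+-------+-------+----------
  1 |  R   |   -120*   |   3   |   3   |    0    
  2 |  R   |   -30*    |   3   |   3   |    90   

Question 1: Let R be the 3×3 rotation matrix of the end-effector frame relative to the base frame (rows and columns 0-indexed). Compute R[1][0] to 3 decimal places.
End-effector x-axis (col 0 of R) = (-0.8660,-0.5000,0.0000)
R[1][0] = -0.5000

-0.500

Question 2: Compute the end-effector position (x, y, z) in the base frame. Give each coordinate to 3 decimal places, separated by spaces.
after link 1: o_1 = (-1.5000, -2.5981, 3.0000)
after link 2: o_2 = (-4.0981, -4.0981, 6.0000)

-4.098 -4.098 6.000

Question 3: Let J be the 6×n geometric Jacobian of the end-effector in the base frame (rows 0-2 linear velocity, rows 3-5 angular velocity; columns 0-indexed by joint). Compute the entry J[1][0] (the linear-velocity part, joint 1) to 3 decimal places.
-4.098

axis z_0 = ẑ; lever o_n−o_0 = (-4.0981,-4.0981,6.0000)
cross product → J_v[:, 0] = (4.0981,-4.0981,0.0000)
J_ω[:, 0] = z_0
entry J[1][0] = -4.0981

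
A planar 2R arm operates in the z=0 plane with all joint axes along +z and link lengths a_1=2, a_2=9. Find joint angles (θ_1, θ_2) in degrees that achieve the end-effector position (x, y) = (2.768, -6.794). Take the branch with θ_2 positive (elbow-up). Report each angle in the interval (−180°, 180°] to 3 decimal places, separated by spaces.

149.990 150.009

cos θ_2 = (53.8203−2²−9²)/(2·2·9) = -0.8661; θ_2 = 150.0090° (elbow-up)
β = atan2(-6.7940,2.7680) = -67.8331°; ψ = atan2(4.4988,-5.7949) = 142.1768°
θ_1 = β − ψ = -210.0099°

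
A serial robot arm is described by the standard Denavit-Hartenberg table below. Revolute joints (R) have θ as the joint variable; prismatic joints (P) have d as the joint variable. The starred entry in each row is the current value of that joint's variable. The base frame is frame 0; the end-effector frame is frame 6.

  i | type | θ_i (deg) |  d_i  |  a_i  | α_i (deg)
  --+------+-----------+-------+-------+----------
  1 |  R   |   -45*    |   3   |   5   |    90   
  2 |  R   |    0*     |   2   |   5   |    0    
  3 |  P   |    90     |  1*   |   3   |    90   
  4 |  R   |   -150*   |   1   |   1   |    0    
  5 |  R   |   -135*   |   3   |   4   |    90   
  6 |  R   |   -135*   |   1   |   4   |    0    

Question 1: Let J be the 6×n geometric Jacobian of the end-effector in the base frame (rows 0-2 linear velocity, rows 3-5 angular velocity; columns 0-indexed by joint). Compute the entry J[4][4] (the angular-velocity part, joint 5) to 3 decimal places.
-0.707

axis z_4 = (0.7071,-0.7071,-0.0000); lever o_n−o_4 = (-0.4959,-0.7385,1.2692)
cross product → J_v[:, 4] = (-0.8974,-0.8974,-0.8728)
J_ω[:, 4] = z_4
entry J[4][4] = -0.7071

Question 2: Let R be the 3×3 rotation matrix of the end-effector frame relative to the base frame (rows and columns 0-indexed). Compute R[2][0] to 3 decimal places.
End-effector x-axis (col 0 of R) = (-0.0170,0.9830,-0.1830)
R[2][0] = -0.1830

-0.183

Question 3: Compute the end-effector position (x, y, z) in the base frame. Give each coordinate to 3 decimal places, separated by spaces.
after link 1: o_1 = (3.5355, -3.5355, 3.0000)
after link 2: o_2 = (5.6569, -8.4853, 3.0000)
after link 3: o_3 = (4.9497, -9.1924, 6.0000)
after link 4: o_4 = (6.0104, -9.5459, 5.1340)
after link 5: o_5 = (5.3997, -14.3993, 6.1693)
after link 6: o_6 = (5.5145, -10.2844, 6.4031)

5.515 -10.284 6.403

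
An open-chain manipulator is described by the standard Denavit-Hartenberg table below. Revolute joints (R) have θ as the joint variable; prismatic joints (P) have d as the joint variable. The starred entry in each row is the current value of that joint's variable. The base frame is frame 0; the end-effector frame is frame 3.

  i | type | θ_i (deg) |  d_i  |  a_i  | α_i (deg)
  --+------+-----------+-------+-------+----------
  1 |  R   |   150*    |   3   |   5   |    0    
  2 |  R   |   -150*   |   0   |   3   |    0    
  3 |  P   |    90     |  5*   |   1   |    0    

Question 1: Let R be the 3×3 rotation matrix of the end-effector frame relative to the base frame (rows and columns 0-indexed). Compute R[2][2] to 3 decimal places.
1.000

End-effector z-axis (col 2 of R) = (0.0000,0.0000,1.0000)
R[2][2] = 1.0000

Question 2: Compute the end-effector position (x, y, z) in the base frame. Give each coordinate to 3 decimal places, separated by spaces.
after link 1: o_1 = (-4.3301, 2.5000, 3.0000)
after link 2: o_2 = (-1.3301, 2.5000, 3.0000)
after link 3: o_3 = (-1.3301, 3.5000, 8.0000)

-1.330 3.500 8.000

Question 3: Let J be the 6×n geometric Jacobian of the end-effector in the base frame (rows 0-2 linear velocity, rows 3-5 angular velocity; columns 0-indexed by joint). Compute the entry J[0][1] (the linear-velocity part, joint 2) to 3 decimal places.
-1.000

axis z_1 = (0.0000,0.0000,1.0000); lever o_n−o_1 = (3.0000,1.0000,5.0000)
cross product → J_v[:, 1] = (-1.0000,3.0000,0.0000)
J_ω[:, 1] = z_1
entry J[0][1] = -1.0000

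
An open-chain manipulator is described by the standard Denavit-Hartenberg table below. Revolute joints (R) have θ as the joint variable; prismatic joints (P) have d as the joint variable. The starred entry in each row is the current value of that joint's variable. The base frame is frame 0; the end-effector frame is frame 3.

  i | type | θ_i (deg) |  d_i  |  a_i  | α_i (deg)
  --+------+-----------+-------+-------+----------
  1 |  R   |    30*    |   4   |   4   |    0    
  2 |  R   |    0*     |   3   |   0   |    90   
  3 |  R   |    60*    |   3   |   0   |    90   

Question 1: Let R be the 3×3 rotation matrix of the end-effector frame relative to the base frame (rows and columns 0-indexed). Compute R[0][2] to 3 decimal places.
End-effector z-axis (col 2 of R) = (0.7500,0.4330,-0.5000)
R[0][2] = 0.7500

0.750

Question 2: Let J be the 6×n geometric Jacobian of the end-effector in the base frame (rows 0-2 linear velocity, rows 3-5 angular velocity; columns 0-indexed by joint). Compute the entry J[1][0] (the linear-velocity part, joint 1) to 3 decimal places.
4.964

axis z_0 = ẑ; lever o_n−o_0 = (4.9641,-0.5981,7.0000)
cross product → J_v[:, 0] = (0.5981,4.9641,-0.0000)
J_ω[:, 0] = z_0
entry J[1][0] = 4.9641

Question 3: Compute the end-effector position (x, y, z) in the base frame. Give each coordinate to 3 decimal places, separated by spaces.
after link 1: o_1 = (3.4641, 2.0000, 4.0000)
after link 2: o_2 = (3.4641, 2.0000, 7.0000)
after link 3: o_3 = (4.9641, -0.5981, 7.0000)

4.964 -0.598 7.000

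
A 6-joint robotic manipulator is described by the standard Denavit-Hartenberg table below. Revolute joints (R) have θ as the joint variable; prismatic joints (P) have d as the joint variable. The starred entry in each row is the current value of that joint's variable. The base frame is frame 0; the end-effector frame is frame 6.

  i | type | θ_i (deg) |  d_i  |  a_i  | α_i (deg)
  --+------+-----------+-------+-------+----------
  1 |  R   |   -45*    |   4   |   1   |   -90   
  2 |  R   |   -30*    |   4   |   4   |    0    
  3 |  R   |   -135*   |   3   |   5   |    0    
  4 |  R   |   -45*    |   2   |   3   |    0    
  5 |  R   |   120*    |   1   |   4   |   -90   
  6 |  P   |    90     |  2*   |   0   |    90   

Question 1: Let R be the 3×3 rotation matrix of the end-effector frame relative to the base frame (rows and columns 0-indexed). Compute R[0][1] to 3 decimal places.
End-effector y-axis (col 1 of R) = (0.7071,-0.7071,-0.0000)
R[0][1] = 0.7071

0.707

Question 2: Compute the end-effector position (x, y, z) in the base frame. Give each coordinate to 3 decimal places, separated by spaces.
after link 1: o_1 = (0.7071, -0.7071, 4.0000)
after link 2: o_2 = (5.9850, -0.3282, 6.0000)
after link 3: o_3 = (4.6913, 5.2082, 7.2941)
after link 4: o_4 = (4.2684, 8.4595, 5.7941)
after link 5: o_5 = (4.9755, 9.1667, 9.7941)
after link 6: o_6 = (6.3897, 7.7524, 9.7941)

6.390 7.752 9.794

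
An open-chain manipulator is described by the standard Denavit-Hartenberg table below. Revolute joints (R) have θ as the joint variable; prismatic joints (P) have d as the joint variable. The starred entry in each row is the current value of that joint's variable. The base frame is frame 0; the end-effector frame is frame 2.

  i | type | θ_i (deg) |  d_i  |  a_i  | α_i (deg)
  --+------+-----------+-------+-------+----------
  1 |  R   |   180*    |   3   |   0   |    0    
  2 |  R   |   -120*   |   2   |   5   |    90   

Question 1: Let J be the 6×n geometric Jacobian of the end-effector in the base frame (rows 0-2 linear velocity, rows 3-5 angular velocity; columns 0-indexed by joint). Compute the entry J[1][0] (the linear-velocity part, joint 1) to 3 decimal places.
axis z_0 = ẑ; lever o_n−o_0 = (2.5000,4.3301,5.0000)
cross product → J_v[:, 0] = (-4.3301,2.5000,0.0000)
J_ω[:, 0] = z_0
entry J[1][0] = 2.5000

2.500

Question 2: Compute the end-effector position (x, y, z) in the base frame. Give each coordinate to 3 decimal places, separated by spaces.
after link 1: o_1 = (0.0000, 0.0000, 3.0000)
after link 2: o_2 = (2.5000, 4.3301, 5.0000)

2.500 4.330 5.000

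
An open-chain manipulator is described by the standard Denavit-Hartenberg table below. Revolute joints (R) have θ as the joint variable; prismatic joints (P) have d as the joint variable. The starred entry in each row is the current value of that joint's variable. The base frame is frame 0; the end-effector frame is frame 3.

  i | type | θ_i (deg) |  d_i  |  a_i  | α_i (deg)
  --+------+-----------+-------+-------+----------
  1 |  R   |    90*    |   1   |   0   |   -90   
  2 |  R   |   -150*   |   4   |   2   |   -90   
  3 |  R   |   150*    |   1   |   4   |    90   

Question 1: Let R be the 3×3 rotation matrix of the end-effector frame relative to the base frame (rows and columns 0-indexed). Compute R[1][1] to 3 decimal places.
End-effector y-axis (col 1 of R) = (-0.0000,0.5000,0.8660)
R[1][1] = 0.5000

0.500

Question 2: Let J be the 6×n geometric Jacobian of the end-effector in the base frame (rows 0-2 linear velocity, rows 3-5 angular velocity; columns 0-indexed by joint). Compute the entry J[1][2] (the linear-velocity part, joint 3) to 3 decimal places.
1.732

axis z_2 = (0.0000,0.5000,0.8660); lever o_n−o_2 = (2.0000,3.5000,-0.8660)
cross product → J_v[:, 2] = (-3.4641,1.7321,-1.0000)
J_ω[:, 2] = z_2
entry J[1][2] = 1.7321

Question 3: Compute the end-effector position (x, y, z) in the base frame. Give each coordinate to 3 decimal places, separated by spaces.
-2.000 1.768 1.134

after link 1: o_1 = (0.0000, 0.0000, 1.0000)
after link 2: o_2 = (-4.0000, -1.7321, 2.0000)
after link 3: o_3 = (-2.0000, 1.7679, 1.1340)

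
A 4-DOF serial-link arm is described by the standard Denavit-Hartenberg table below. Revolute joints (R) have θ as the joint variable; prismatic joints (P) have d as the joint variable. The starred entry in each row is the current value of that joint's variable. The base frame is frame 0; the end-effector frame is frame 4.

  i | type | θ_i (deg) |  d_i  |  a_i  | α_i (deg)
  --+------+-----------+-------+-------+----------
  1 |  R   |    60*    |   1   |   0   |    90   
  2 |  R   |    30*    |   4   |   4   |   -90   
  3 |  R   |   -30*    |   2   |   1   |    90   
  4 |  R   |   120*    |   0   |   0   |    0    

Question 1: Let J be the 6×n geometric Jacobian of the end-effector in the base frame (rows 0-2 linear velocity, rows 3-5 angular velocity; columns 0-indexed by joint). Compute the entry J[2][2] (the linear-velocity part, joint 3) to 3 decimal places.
0.250

axis z_2 = (-0.2500,-0.4330,0.8660); lever o_n−o_2 = (0.3080,-0.4665,2.1651)
cross product → J_v[:, 2] = (-0.5335,0.8080,0.2500)
J_ω[:, 2] = z_2
entry J[2][2] = 0.2500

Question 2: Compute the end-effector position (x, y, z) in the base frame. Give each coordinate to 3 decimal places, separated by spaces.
5.504 0.533 5.165

after link 1: o_1 = (0.0000, 0.0000, 1.0000)
after link 2: o_2 = (5.1962, 1.0000, 3.0000)
after link 3: o_3 = (5.5042, 0.5335, 5.1651)
after link 4: o_4 = (5.5042, 0.5335, 5.1651)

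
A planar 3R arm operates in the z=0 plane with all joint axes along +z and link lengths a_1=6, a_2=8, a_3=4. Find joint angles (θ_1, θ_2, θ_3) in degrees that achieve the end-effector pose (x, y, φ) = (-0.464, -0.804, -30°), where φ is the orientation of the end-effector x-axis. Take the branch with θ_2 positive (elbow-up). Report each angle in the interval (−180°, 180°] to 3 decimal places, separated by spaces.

wrist centre = target − a_3·(cos φ, sin φ) = (-3.9281, 1.1960)
cos θ_2 = (16.8604−6²−8²)/(2·6·8) = -0.8660; θ_2 = 150.0014° (elbow-up)
β = atan2(1.1960,-3.9281) = 163.0659°; ψ = atan2(3.9998,-0.9283) = 103.0662°
θ_1 = β − ψ = 59.9998°
θ_3 = φ − θ_1 − θ_2 = 119.9988° (wrapped to (-180°,180°])

60.000 150.001 119.999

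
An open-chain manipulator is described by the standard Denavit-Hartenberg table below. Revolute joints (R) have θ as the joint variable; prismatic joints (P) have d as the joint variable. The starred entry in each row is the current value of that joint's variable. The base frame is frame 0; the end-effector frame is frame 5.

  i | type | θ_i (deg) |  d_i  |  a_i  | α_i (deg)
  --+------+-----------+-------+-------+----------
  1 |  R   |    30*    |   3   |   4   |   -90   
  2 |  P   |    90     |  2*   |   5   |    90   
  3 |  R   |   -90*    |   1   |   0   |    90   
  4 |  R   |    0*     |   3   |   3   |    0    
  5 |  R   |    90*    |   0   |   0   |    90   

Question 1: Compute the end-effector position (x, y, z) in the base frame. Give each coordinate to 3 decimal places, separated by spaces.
after link 1: o_1 = (3.4641, 2.0000, 3.0000)
after link 2: o_2 = (2.4641, 3.7321, -2.0000)
after link 3: o_3 = (3.3301, 4.2321, -2.0000)
after link 4: o_4 = (4.8301, 1.6340, 1.0000)
after link 5: o_5 = (4.8301, 1.6340, 1.0000)

4.830 1.634 1.000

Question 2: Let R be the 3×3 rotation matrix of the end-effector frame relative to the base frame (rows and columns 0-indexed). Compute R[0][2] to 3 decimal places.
0.500

End-effector z-axis (col 2 of R) = (0.5000,-0.8660,-0.0000)
R[0][2] = 0.5000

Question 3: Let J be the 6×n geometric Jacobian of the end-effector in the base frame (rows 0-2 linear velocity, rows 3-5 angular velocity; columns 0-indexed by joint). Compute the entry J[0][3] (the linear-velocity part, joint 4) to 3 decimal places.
2.598

axis z_3 = (0.0000,-0.0000,1.0000); lever o_n−o_3 = (1.5000,-2.5981,3.0000)
cross product → J_v[:, 3] = (2.5981,1.5000,0.0000)
J_ω[:, 3] = z_3
entry J[0][3] = 2.5981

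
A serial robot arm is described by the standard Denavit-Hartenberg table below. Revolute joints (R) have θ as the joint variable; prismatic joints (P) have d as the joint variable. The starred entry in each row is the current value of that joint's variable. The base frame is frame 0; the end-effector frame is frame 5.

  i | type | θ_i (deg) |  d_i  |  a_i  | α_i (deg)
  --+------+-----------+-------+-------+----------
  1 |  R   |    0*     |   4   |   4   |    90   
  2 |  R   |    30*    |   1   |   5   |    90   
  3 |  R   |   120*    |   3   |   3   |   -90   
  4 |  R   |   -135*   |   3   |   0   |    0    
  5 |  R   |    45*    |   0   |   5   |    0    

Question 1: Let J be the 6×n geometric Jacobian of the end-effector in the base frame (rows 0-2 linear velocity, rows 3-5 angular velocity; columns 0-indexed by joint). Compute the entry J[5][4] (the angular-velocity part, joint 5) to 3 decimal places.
-0.433

axis z_4 = (-0.7500,0.5000,-0.4330); lever o_n−o_4 = (2.5000,-0.0000,-4.3301)
cross product → J_v[:, 4] = (-2.1651,-4.3301,-1.2500)
J_ω[:, 4] = z_4
entry J[5][4] = -0.4330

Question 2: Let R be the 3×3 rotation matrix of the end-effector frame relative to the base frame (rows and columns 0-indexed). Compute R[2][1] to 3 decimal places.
-0.250

End-effector y-axis (col 1 of R) = (-0.4330,-0.8660,-0.2500)
R[2][1] = -0.2500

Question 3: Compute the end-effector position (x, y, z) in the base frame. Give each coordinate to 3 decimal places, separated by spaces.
8.781 -2.098 -2.477

after link 1: o_1 = (4.0000, 0.0000, 4.0000)
after link 2: o_2 = (8.3301, -1.0000, 6.5000)
after link 3: o_3 = (8.5311, -3.5981, 3.1519)
after link 4: o_4 = (6.2811, -2.0981, 1.8529)
after link 5: o_5 = (8.7811, -2.0981, -2.4772)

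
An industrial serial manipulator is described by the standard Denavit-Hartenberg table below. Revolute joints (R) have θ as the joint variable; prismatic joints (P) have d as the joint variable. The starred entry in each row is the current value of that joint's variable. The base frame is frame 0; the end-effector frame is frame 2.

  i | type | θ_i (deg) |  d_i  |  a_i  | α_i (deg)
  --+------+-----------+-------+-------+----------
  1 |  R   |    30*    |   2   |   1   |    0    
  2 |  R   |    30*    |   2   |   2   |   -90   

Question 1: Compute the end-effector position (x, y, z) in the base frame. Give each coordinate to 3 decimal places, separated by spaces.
1.866 2.232 4.000

after link 1: o_1 = (0.8660, 0.5000, 2.0000)
after link 2: o_2 = (1.8660, 2.2321, 4.0000)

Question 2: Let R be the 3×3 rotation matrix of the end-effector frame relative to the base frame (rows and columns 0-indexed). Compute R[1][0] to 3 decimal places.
0.866

End-effector x-axis (col 0 of R) = (0.5000,0.8660,0.0000)
R[1][0] = 0.8660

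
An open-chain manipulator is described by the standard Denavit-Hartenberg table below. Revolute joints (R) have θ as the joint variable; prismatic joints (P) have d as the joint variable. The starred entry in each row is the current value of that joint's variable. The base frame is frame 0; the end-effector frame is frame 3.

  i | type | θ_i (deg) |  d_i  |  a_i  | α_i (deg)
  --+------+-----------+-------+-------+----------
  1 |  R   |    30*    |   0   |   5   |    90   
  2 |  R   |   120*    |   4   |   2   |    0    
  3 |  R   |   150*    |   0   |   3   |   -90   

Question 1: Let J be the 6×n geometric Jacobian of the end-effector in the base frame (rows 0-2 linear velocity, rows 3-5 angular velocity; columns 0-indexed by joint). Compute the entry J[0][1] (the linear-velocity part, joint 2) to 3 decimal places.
axis z_1 = (0.5000,-0.8660,0.0000); lever o_n−o_1 = (1.1340,-3.9641,-1.2679)
cross product → J_v[:, 1] = (1.0981,0.6340,-1.0000)
J_ω[:, 1] = z_1
entry J[0][1] = 1.0981

1.098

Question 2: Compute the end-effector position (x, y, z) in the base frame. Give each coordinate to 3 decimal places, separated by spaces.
5.464 -1.464 -1.268

after link 1: o_1 = (4.3301, 2.5000, 0.0000)
after link 2: o_2 = (5.4641, -1.4641, 1.7321)
after link 3: o_3 = (5.4641, -1.4641, -1.2679)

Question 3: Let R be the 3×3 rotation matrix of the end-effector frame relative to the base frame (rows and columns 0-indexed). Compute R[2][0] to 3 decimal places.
-1.000

End-effector x-axis (col 0 of R) = (-0.0000,-0.0000,-1.0000)
R[2][0] = -1.0000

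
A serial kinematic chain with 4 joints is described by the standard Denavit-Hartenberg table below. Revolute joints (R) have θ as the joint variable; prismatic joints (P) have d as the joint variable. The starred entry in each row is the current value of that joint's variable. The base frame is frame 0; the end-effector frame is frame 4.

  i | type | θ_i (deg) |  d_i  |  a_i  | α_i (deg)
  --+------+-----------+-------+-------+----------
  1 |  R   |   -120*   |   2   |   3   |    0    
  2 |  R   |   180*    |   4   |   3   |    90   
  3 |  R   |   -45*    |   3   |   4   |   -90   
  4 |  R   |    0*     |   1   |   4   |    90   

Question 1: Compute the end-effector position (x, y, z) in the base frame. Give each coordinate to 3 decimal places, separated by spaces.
5.780 4.011 1.050

after link 1: o_1 = (-1.5000, -2.5981, 2.0000)
after link 2: o_2 = (0.0000, -0.0000, 6.0000)
after link 3: o_3 = (4.0123, 0.9495, 3.1716)
after link 4: o_4 = (5.7801, 4.0114, 1.0503)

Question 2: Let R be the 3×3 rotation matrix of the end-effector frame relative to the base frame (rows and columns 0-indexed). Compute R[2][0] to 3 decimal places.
-0.707

End-effector x-axis (col 0 of R) = (0.3536,0.6124,-0.7071)
R[2][0] = -0.7071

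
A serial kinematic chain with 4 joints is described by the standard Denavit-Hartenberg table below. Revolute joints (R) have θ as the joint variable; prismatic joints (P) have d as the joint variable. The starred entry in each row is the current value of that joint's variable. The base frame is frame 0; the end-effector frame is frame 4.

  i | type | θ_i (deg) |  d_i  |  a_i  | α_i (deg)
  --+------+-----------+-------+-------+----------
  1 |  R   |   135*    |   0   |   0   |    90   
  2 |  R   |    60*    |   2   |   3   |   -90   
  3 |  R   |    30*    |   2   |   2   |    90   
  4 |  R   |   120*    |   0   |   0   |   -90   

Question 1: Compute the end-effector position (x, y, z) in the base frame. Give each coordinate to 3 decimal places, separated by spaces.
after link 1: o_1 = (0.0000, 0.0000, 0.0000)
after link 2: o_2 = (0.3536, 2.4749, 2.5981)
after link 3: o_3 = (0.2588, 1.1554, 5.0981)
after link 4: o_4 = (0.2588, 1.1554, 5.0981)

0.259 1.155 5.098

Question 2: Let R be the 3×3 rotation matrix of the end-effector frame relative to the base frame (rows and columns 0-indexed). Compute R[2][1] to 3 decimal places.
-0.433

End-effector y-axis (col 1 of R) = (-0.4356,-0.7891,-0.4330)
R[2][1] = -0.4330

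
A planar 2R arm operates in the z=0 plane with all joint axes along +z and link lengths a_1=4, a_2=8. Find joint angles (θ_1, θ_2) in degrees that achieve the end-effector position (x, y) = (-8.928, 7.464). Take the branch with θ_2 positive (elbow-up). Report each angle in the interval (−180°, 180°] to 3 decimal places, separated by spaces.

cos θ_2 = (135.4205−4²−8²)/(2·4·8) = 0.8659; θ_2 = 30.0092° (elbow-up)
β = atan2(7.4640,-8.9280) = 140.1037°; ψ = atan2(4.0011,10.9276) = 20.1101°
θ_1 = β − ψ = 119.9935°

119.994 30.009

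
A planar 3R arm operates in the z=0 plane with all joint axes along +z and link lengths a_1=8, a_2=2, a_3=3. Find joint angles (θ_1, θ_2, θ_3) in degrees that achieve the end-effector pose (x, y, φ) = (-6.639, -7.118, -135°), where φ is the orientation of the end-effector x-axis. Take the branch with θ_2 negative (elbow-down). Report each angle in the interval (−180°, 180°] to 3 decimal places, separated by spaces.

-119.997 -134.991 119.988

wrist centre = target − a_3·(cos φ, sin φ) = (-4.5177, -4.9967)
cos θ_2 = (45.3762−8²−2²)/(2·8·2) = -0.7070; θ_2 = -134.9907° (elbow-down)
β = atan2(-4.9967,-4.5177) = -132.1179°; ψ = atan2(-1.4144,6.5860) = -12.1210°
θ_1 = β − ψ = -119.9969°
θ_3 = φ − θ_1 − θ_2 = 119.9876° (wrapped to (-180°,180°])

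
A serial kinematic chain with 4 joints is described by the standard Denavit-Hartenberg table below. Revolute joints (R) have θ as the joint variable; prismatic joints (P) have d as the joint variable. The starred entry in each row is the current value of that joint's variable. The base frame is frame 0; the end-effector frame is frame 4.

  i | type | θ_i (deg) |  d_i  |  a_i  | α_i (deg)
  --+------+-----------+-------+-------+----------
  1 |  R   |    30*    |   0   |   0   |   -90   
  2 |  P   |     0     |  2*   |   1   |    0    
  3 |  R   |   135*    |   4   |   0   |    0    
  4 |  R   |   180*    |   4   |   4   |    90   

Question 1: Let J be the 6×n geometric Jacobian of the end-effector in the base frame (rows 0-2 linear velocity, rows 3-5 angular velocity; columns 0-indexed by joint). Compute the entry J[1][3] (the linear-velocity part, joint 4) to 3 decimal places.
1.414

axis z_3 = (-0.5000,0.8660,0.0000); lever o_n−o_3 = (0.4495,4.8783,2.8284)
cross product → J_v[:, 3] = (2.4495,1.4142,-2.8284)
J_ω[:, 3] = z_3
entry J[1][3] = 1.4142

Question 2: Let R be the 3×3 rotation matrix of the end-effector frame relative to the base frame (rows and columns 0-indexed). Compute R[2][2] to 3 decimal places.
End-effector z-axis (col 2 of R) = (-0.6124,-0.3536,0.7071)
R[2][2] = 0.7071

0.707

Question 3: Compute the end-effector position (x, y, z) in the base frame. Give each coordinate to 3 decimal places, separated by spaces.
-1.684 10.574 2.828

after link 1: o_1 = (0.0000, 0.0000, 0.0000)
after link 2: o_2 = (-0.1340, 2.2321, 0.0000)
after link 3: o_3 = (-2.1340, 5.6962, 0.0000)
after link 4: o_4 = (-1.6845, 10.5745, 2.8284)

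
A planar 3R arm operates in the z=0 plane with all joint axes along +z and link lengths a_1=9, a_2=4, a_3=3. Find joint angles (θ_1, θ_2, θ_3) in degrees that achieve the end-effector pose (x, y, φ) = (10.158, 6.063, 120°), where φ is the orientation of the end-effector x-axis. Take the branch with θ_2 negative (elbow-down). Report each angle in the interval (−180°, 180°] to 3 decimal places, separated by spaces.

wrist centre = target − a_3·(cos φ, sin φ) = (11.6580, 3.4649)
cos θ_2 = (147.9147−9²−4²)/(2·9·4) = 0.7071; θ_2 = -44.9967° (elbow-down)
β = atan2(3.4649,11.6580) = 16.5527°; ψ = atan2(-2.8283,11.8286) = -13.4472°
θ_1 = β − ψ = 29.9999°
θ_3 = φ − θ_1 − θ_2 = 134.9968° (wrapped to (-180°,180°])

30.000 -44.997 134.997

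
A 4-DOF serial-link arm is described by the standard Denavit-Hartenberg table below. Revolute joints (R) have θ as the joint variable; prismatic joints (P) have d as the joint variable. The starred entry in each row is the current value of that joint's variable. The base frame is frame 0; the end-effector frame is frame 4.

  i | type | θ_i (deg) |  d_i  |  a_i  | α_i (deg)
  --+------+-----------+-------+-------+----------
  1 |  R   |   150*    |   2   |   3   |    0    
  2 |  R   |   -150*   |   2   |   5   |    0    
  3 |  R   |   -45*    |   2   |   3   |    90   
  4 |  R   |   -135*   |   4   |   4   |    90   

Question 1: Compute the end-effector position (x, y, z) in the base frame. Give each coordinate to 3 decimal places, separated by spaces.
-0.305 -1.450 3.172

after link 1: o_1 = (-2.5981, 1.5000, 2.0000)
after link 2: o_2 = (2.4019, 1.5000, 4.0000)
after link 3: o_3 = (4.5232, -0.6213, 6.0000)
after link 4: o_4 = (-0.3052, -1.4497, 3.1716)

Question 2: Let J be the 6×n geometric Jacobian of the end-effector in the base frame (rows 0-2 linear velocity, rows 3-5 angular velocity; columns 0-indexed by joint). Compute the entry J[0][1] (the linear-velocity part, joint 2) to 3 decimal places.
2.950

axis z_1 = (0.0000,0.0000,1.0000); lever o_n−o_1 = (2.2929,-2.9497,1.1716)
cross product → J_v[:, 1] = (2.9497,2.2929,-0.0000)
J_ω[:, 1] = z_1
entry J[0][1] = 2.9497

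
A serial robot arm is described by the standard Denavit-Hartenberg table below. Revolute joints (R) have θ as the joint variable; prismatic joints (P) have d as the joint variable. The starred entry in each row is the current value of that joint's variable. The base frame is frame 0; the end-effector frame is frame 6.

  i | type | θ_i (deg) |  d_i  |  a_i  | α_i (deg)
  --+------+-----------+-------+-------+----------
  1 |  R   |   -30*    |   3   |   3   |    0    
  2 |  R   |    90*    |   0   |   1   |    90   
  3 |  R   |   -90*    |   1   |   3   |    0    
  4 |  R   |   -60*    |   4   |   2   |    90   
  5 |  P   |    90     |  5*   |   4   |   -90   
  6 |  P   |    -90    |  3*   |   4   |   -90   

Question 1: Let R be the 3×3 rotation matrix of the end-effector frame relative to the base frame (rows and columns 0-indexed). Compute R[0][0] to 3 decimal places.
End-effector x-axis (col 0 of R) = (-0.2500,-0.4330,0.8660)
R[0][0] = -0.2500

-0.250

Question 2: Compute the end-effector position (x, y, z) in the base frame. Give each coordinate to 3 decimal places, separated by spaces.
after link 1: o_1 = (2.5981, -1.5000, 3.0000)
after link 2: o_2 = (3.0981, -0.6340, 3.0000)
after link 3: o_3 = (3.9641, -1.1340, 0.0000)
after link 4: o_4 = (6.5622, -4.6340, -1.0000)
after link 5: o_5 = (8.7763, -8.7990, 3.3301)
after link 6: o_6 = (9.0753, -8.2811, 8.2942)

9.075 -8.281 8.294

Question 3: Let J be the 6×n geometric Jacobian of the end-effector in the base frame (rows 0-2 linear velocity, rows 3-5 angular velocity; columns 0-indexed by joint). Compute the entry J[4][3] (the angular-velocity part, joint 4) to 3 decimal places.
-0.500

axis z_3 = (0.8660,-0.5000,0.0000); lever o_n−o_3 = (5.1112,-7.1471,8.2942)
cross product → J_v[:, 3] = (-4.1471,-7.1830,-3.6340)
J_ω[:, 3] = z_3
entry J[4][3] = -0.5000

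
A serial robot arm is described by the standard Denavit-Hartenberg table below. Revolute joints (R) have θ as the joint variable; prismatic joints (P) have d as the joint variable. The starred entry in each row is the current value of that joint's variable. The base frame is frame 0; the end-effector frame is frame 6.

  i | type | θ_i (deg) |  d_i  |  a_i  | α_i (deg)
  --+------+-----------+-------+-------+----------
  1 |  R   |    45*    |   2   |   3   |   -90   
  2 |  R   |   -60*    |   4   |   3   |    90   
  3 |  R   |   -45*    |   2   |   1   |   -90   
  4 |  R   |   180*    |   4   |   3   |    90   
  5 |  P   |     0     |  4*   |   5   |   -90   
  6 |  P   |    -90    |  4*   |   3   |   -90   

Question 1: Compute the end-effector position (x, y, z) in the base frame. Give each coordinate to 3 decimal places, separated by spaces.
after link 1: o_1 = (2.1213, 2.1213, 2.0000)
after link 2: o_2 = (0.3536, 6.0104, 4.5981)
after link 3: o_3 = (-0.1212, 4.5357, 6.2104)
after link 4: o_4 = (-3.3712, 8.2857, 6.8228)
after link 5: o_5 = (-4.6717, 11.9852, 1.7610)
after link 6: o_6 = (-3.8346, 16.8223, 2.7104)

-3.835 16.822 2.710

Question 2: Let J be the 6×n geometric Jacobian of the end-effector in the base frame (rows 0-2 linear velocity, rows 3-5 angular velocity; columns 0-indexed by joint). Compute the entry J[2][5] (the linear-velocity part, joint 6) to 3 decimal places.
prismatic axis z_5 = (-0.2500,0.7500,0.6124)
J_v[:, 5] = z_5; J_ω[:, 5] = (0,0,0)
entry J[2][5] = 0.6124

0.612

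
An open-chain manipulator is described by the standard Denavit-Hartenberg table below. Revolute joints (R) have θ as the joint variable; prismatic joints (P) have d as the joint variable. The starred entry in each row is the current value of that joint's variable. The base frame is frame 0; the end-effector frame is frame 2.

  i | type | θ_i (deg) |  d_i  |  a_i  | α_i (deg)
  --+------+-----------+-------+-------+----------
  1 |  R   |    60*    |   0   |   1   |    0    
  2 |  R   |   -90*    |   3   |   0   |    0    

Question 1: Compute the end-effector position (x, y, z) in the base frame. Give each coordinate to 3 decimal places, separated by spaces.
after link 1: o_1 = (0.5000, 0.8660, 0.0000)
after link 2: o_2 = (0.5000, 0.8660, 3.0000)

0.500 0.866 3.000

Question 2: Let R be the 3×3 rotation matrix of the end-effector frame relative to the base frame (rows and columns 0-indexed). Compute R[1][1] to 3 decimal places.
End-effector y-axis (col 1 of R) = (0.5000,0.8660,0.0000)
R[1][1] = 0.8660

0.866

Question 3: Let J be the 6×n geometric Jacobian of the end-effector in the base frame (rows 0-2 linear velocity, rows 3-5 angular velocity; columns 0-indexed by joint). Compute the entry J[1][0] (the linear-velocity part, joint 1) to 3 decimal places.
axis z_0 = ẑ; lever o_n−o_0 = (0.5000,0.8660,3.0000)
cross product → J_v[:, 0] = (-0.8660,0.5000,0.0000)
J_ω[:, 0] = z_0
entry J[1][0] = 0.5000

0.500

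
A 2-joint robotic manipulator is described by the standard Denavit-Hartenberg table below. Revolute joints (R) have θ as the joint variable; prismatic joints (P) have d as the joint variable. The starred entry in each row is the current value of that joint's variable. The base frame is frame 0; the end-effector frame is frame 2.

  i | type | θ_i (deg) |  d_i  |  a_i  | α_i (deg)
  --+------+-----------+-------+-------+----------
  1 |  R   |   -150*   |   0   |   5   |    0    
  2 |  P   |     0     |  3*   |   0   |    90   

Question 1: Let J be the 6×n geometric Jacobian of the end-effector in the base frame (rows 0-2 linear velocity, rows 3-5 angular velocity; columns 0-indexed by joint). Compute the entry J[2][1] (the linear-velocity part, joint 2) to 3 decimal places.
1.000

prismatic axis z_1 = (0.0000,0.0000,1.0000)
J_v[:, 1] = z_1; J_ω[:, 1] = (0,0,0)
entry J[2][1] = 1.0000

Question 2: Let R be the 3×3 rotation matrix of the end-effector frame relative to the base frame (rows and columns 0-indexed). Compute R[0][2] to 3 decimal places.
-0.500

End-effector z-axis (col 2 of R) = (-0.5000,0.8660,0.0000)
R[0][2] = -0.5000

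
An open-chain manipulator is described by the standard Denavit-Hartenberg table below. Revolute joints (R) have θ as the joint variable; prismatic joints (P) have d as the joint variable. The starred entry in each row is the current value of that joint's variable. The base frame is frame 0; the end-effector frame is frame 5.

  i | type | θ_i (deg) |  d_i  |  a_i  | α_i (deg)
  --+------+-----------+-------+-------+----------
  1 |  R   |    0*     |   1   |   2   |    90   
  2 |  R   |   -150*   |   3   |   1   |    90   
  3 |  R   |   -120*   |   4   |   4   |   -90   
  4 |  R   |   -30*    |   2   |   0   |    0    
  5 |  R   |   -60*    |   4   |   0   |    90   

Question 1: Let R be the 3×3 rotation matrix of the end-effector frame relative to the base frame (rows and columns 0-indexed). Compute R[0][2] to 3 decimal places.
End-effector z-axis (col 2 of R) = (-0.4330,-0.8660,-0.2500)
R[0][2] = -0.4330

-0.433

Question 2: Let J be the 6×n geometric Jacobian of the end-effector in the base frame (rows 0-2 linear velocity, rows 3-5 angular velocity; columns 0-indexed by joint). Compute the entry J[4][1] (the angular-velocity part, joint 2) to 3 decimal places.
-1.000

axis z_1 = (0.0000,-1.0000,0.0000); lever o_n−o_1 = (-5.6340,3.4641,1.3660)
cross product → J_v[:, 1] = (-1.3660,-0.0000,-5.6340)
J_ω[:, 1] = z_1
entry J[4][1] = -1.0000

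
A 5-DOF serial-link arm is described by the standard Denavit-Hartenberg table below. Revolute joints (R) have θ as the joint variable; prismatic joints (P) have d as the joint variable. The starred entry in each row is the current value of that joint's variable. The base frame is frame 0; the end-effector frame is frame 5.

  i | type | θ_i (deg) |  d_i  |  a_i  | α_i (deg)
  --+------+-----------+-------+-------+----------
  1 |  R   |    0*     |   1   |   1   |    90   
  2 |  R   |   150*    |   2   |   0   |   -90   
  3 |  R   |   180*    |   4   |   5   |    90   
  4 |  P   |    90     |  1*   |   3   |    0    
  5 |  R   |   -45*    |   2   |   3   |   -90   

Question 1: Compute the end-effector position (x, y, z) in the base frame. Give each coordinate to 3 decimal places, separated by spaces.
2.607 1.000 -10.460

after link 1: o_1 = (1.0000, 0.0000, 1.0000)
after link 2: o_2 = (1.0000, -2.0000, 1.0000)
after link 3: o_3 = (3.3301, -2.0000, -4.9641)
after link 4: o_4 = (1.8301, -1.0000, -7.5622)
after link 5: o_5 = (2.6066, 1.0000, -10.4600)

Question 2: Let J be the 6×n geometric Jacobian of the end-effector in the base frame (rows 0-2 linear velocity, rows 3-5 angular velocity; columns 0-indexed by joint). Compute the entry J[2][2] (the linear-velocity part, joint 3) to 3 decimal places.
axis z_2 = (-0.5000,-0.0000,-0.8660); lever o_n−o_2 = (1.6066,3.0000,-11.4600)
cross product → J_v[:, 2] = (2.5981,-7.1213,-1.5000)
J_ω[:, 2] = z_2
entry J[2][2] = -1.5000

-1.500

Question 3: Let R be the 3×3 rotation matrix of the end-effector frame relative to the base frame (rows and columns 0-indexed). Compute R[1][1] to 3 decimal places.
End-effector y-axis (col 1 of R) = (0.0000,-1.0000,0.0000)
R[1][1] = -1.0000

-1.000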